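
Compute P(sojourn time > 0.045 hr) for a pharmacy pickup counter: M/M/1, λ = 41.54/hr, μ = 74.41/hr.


W ~ Exponential(μ−λ) for M/M/1.
μ − λ = 74.41 − 41.54 = 32.8700
P(W > t) = e^{−(μ−λ)t} = e^{−1.4791} = 0.227831

Final: 0.227831


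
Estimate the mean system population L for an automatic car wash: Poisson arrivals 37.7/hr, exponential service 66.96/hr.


ρ = λ/μ = 37.7/66.96 = 0.5630
L = ρ/(1−ρ) = 0.5630/(1 − 0.5630) = 0.5630/0.4370 = 1.2884

Final: 1.2884


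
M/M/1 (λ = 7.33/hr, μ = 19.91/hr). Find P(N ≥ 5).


ρ = 7.33/19.91 = 0.3682
P(N ≥ n) = ρ^n = 0.3682^5 = 0.006763

Final: 0.006763


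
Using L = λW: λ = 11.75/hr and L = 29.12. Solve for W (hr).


W = L/λ = 29.12/11.75 = 2.4783 hr

Final: 2.4783 hr


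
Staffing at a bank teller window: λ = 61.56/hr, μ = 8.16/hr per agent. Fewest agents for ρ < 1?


Stability requires cμ > λ ⇔ c > λ/μ.
λ/μ = 61.56/8.16 = 7.5441
Minimum integer c = ⌊7.5441⌋ + 1 = 8
Check: 8·8.16 = 65.28 > 61.56, while 7·8.16 = 57.12 ≤ 61.56

Final: 8 servers


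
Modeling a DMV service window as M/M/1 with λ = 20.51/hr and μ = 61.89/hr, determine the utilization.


ρ = λ/μ = 20.51/61.89 = 0.3314

Final: 0.3314


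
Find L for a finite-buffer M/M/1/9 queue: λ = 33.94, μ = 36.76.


ρ = 33.94/36.76 = 0.9233
L = ρ[1 − (K+1)ρ^K + Kρ^(K+1)] / [(1−ρ)(1−ρ^(K+1))]
Numerator: 0.9233·(1 − 10·0.487559 + 9·0.450156) = 0.162331
Denominator: (0.07671)·(0.549844) = 0.042181
L = 0.162331/0.042181 = 3.8485

Final: 3.8485


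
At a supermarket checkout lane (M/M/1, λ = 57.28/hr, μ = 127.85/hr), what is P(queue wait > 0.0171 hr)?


ρ = 57.28/127.85 = 0.4480
P(Wq > t) = ρ·e^{−(μ−λ)t} = 0.4480·e^{−1.2067}
= 0.4480·0.299169 = 0.134035

Final: 0.134035


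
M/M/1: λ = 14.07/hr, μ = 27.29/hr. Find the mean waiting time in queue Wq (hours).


ρ = 14.07/27.29 = 0.5156
Wq = ρ/(μ−λ) = 0.5156/(27.29 − 14.07) = 0.5156/13.22 = 0.03900 hr

Final: 0.03900 hr


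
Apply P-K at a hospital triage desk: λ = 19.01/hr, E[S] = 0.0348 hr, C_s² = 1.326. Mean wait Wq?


ρ = λ·E[S] = 19.01·0.0348 = 0.6615
E[S²] = E[S]²(1+C_s²) = 0.0348²·(1+1.326) = 0.002817
Wq = λ·E[S²]/(2(1−ρ)) = 19.01·0.002817/(2·0.3385) = 0.07911 hr

Final: 0.07911 hr


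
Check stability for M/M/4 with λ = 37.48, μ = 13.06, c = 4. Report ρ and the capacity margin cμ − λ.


Total capacity cμ = 4·13.06 = 52.24/hr
ρ = λ/(cμ) = 37.48/52.24 = 0.7175
Stable ⇔ ρ < 1: YES
Spare capacity = cμ − λ = 52.24 − 37.48 = 14.76/hr

Final: ρ = 0.7175; stable; margin = 14.76/hr


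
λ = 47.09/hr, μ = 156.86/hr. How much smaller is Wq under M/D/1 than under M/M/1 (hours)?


ρ = 47.09/156.86 = 0.3002
Wq(M/M/1) = ρ/(μ−λ) = 0.3002/109.77 = 0.002735 hr
Wq(M/D/1) = ρ/(2(μ−λ)) = 0.001367 hr
Savings = 0.002735 − 0.001367 = 0.001367 hr

Final: 0.001367 hr


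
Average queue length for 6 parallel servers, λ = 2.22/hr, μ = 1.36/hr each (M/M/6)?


a = λ/μ = 1.6324; ρ = a/6 = 0.2721
P₀ = 0.195386
Lq = P₀·a^c·ρ / (c!·(1−ρ)²) = 0.195386·18.91840·0.2721/(720·0.52990)
= 0.002636

Final: 0.002636


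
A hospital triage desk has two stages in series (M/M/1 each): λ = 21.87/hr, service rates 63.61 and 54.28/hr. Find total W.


Each node sees arrival rate λ = 21.87/hr (tandem ⇒ throughput preserved).
W₁ = 1/(μ₁−λ) = 1/(63.61−21.87) = 0.02396 hr
W₂ = 1/(μ₂−λ) = 1/(54.28−21.87) = 0.03085 hr
W_total = W₁ + W₂ = 0.02396 + 0.03085 = 0.05481 hr

Final: 0.05481 hr


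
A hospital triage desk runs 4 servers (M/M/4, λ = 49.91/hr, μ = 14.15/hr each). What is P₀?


a = λ/μ = 49.91/14.15 = 3.5272; ρ = a/c = 0.8818
Σ_{k=0}^{3} a^k/k! (terms k=0..3) = 1.00000 + 3.52721 + 6.22060 + 7.31378 = 18.06159
Tail: a^4/(4!(1−ρ)) = 154.78345/(24·0.1182) = 54.56367
P₀ = 1/(18.06159 + 54.56367) = 1/72.62526 = 0.013769

Final: 0.013769


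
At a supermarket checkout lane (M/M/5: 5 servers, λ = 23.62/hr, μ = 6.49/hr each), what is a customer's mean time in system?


a = 3.6394; ρ = 0.7279; P₀ = 0.021663
Lq = P₀·a^c·ρ/(c!(1−ρ)²) = 1.13315
Wq = Lq/λ = 1.13315/23.62 = 0.04797 hr
W = Wq + 1/μ = 0.04797 + 0.15408 = 0.20206 hr

Final: 0.20206 hr


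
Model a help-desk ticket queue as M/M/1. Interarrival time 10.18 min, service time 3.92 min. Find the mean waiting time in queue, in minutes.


λ = 60/10.18 = 5.8939 /hr
μ = 60/3.92 = 15.3061 /hr
ρ = λ/μ = 5.8939/15.3061 = 0.3851
Wq = ρ/(μ−λ) = 0.3851/(15.3061−5.8939) = 0.04091 hr
In minutes: 0.04091·60 = 2.455 min

Final: 2.455 min


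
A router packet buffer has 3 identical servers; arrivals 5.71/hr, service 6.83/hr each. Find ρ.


ρ = λ/(cμ) = 5.71/(3·6.83) = 5.71/20.49 = 0.2787

Final: 0.2787


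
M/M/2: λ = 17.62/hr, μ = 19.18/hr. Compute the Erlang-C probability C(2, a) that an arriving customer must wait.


a = λ/μ = 0.9187; ρ = a/2 = 0.4593
P₀ = 0.370489 (from M/M/c formula)
C(c,a) = [a^c/(c!(1−ρ))]·P₀ = [0.84395/(2·0.5407)]·0.370489
= 0.78047·0.370489 = 0.289155

Final: 0.289155


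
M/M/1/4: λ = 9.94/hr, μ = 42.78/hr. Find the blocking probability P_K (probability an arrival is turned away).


ρ = λ/μ = 9.94/42.78 = 0.2324
P_K = (1−ρ)ρ^K/(1−ρ^(K+1)) = (0.7676·0.002915)/(1 − 0.0006772)
= 0.002237/0.999323 = 0.002239

Final: 0.002239


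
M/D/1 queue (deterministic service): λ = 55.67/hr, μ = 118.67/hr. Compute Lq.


ρ = 55.67/118.67 = 0.4691
M/D/1: Lq = ρ²/(2(1−ρ)) = 0.2201/(2·0.5309) = 0.20727

Final: 0.20727


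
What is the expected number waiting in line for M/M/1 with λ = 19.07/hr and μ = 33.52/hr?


ρ = 19.07/33.52 = 0.5689
Lq = ρ²/(1−ρ) = 0.3237/0.4311 = 0.7508

Final: 0.7508


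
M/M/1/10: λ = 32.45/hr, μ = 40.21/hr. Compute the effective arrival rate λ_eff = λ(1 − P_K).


ρ = 0.8070; P_K = (1−ρ)ρ^10/(1−ρ^11) = 0.024973
λ_eff = λ(1 − P_K) = 32.45·(1 − 0.024973) = 32.45·0.975027 = 31.6396 /hr

Final: 31.6396 /hr


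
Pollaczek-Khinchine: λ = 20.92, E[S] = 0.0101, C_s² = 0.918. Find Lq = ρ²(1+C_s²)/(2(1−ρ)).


ρ = λ·E[S] = 20.92·0.0101 = 0.2113
Lq = ρ²(1+C_s²)/(2(1−ρ)) = 0.04464·(1+0.918)/(2·0.7887)
= 0.04464·1.9180/1.5774 = 0.05428

Final: 0.05428


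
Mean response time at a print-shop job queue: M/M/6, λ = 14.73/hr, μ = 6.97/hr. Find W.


a = 2.1133; ρ = 0.3522; P₀ = 0.120584
Lq = P₀·a^c·ρ/(c!(1−ρ)²) = 0.01252
Wq = Lq/λ = 0.01252/14.73 = 0.0008502 hr
W = Wq + 1/μ = 0.0008502 + 0.14347 = 0.14432 hr

Final: 0.14432 hr


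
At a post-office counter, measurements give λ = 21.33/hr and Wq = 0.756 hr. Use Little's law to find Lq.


Lq = λWq = 21.33·0.756 = 16.1255

Final: 16.1255


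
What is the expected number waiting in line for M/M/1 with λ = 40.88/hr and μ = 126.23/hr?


ρ = 40.88/126.23 = 0.3239
Lq = ρ²/(1−ρ) = 0.1049/0.6761 = 0.1551

Final: 0.1551


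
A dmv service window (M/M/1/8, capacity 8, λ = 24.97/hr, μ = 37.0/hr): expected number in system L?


ρ = 24.97/37.0 = 0.6749
L = ρ[1 − (K+1)ρ^K + Kρ^(K+1)] / [(1−ρ)(1−ρ^(K+1))]
Numerator: 0.6749·(1 − 9·0.043026 + 8·0.029037) = 0.570300
Denominator: (0.3251)·(0.970963) = 0.315694
L = 0.570300/0.315694 = 1.8065

Final: 1.8065


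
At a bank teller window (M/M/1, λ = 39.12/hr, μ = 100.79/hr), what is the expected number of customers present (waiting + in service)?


ρ = λ/μ = 39.12/100.79 = 0.3881
L = ρ/(1−ρ) = 0.3881/(1 − 0.3881) = 0.3881/0.6119 = 0.6343

Final: 0.6343


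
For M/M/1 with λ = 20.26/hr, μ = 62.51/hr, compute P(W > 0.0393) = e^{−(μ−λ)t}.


W ~ Exponential(μ−λ) for M/M/1.
μ − λ = 62.51 − 20.26 = 42.2500
P(W > t) = e^{−(μ−λ)t} = e^{−1.6604} = 0.190058

Final: 0.190058


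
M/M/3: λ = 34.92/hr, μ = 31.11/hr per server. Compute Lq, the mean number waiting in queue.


a = λ/μ = 1.1225; ρ = a/3 = 0.3742
P₀ = 0.319585
Lq = P₀·a^c·ρ / (c!·(1−ρ)²) = 0.319585·1.41424·0.3742/(6·0.39168)
= 0.07196

Final: 0.07196


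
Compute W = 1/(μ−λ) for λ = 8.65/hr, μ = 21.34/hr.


W = 1/(μ−λ) = 1/(21.34 − 8.65) = 1/12.69 = 0.07880 hr

Final: 0.07880 hr


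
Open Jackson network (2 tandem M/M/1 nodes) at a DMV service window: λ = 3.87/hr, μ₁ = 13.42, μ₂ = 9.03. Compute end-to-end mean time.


Each node sees arrival rate λ = 3.87/hr (tandem ⇒ throughput preserved).
W₁ = 1/(μ₁−λ) = 1/(13.42−3.87) = 0.10471 hr
W₂ = 1/(μ₂−λ) = 1/(9.03−3.87) = 0.19380 hr
W_total = W₁ + W₂ = 0.10471 + 0.19380 = 0.29851 hr

Final: 0.29851 hr


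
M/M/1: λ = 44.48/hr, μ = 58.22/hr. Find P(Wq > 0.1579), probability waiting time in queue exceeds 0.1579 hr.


ρ = 44.48/58.22 = 0.7640
P(Wq > t) = ρ·e^{−(μ−λ)t} = 0.7640·e^{−2.1695}
= 0.7640·0.114229 = 0.087271

Final: 0.087271


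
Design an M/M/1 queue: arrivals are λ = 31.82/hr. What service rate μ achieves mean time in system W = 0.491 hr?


W = 1/(μ−λ) ⇒ μ − λ = 1/W = 1/0.491 = 2.0367
μ = λ + 1/W = 31.82 + 2.0367 = 33.8567 per hr

Final: 33.8567 /hr


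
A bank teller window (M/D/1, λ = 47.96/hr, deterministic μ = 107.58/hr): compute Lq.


ρ = 47.96/107.58 = 0.4458
M/D/1: Lq = ρ²/(2(1−ρ)) = 0.1987/(2·0.5542) = 0.17931

Final: 0.17931


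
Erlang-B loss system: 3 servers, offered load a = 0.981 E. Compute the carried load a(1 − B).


B(3,0.981) = 0.060067 (Erlang-B)
Carried load = a(1 − B) = 0.981·(1 − 0.060067) = 0.981·0.939933 = 0.9221 E

Final: 0.9221 Erlangs


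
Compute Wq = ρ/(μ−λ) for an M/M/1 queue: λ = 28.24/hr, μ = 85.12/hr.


ρ = 28.24/85.12 = 0.3318
Wq = ρ/(μ−λ) = 0.3318/(85.12 − 28.24) = 0.3318/56.88 = 0.005833 hr

Final: 0.005833 hr


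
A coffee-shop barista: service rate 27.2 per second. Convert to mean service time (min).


Mean service time = 1/μ = 1/27.2 second = 0.03676 second
In minutes: 0.03676 × 0.0166667 = 0.0006127 min

Final: 0.0006127 min


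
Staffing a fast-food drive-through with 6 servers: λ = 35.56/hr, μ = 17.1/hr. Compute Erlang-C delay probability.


a = λ/μ = 2.0795; ρ = a/6 = 0.3466
P₀ = 0.124754 (from M/M/c formula)
C(c,a) = [a^c/(c!(1−ρ))]·P₀ = [80.87119/(720·0.6534)]·0.124754
= 0.17190·0.124754 = 0.021445

Final: 0.021445


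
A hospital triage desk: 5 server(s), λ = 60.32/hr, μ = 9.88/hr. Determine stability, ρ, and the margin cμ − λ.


Total capacity cμ = 5·9.88 = 49.40/hr
ρ = λ/(cμ) = 60.32/49.40 = 1.2211
Stable ⇔ ρ < 1: NO
Spare capacity = cμ − λ = 49.40 − 60.32 = -10.92/hr

Final: ρ = 1.2211; unstable; margin = -10.92/hr


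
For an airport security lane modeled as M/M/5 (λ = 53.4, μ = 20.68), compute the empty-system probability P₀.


a = λ/μ = 53.4/20.68 = 2.5822; ρ = a/c = 0.5164
Σ_{k=0}^{4} a^k/k! (terms k=0..4) = 1.00000 + 2.58221 + 3.33389 + 2.86960 + 1.85247 = 11.63817
Tail: a^5/(5!(1−ρ)) = 114.80310/(120·0.4836) = 1.97844
P₀ = 1/(11.63817 + 1.97844) = 1/13.61661 = 0.073440

Final: 0.073440


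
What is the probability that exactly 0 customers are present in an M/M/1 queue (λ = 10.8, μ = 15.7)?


ρ = 10.8/15.7 = 0.6879
P_n = (1−ρ)·ρ^n = (1 − 0.6879)·0.6879^0 = 0.3121·1.000000 = 0.312102

Final: 0.312102


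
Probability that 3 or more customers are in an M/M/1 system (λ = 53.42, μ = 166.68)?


ρ = 53.42/166.68 = 0.3205
P(N ≥ n) = ρ^n = 0.3205^3 = 0.032920

Final: 0.032920


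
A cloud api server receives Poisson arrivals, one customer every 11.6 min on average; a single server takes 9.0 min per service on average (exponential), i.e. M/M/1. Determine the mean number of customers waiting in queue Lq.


λ = 60/11.6 = 5.1724 /hr
μ = 60/9.0 = 6.6667 /hr
ρ = λ/μ = 5.1724/6.6667 = 0.7759
Lq = ρ²/(1−ρ) = 0.6020/0.2241 = 2.6857

Final: 2.6857


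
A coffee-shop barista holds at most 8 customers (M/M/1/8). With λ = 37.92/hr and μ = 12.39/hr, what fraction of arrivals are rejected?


ρ = λ/μ = 37.92/12.39 = 3.0605
P_K = (1−ρ)ρ^K/(1−ρ^(K+1)) = (-2.0605·7697.969363)/(1 − 23559.886864)
= -15861.917501/-23558.886864 = 0.673288

Final: 0.673288


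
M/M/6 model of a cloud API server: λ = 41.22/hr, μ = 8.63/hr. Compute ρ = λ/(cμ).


ρ = λ/(cμ) = 41.22/(6·8.63) = 41.22/51.78 = 0.7961

Final: 0.7961


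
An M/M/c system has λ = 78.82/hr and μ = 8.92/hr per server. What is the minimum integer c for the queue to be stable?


Stability requires cμ > λ ⇔ c > λ/μ.
λ/μ = 78.82/8.92 = 8.8363
Minimum integer c = ⌊8.8363⌋ + 1 = 9
Check: 9·8.92 = 80.28 > 78.82, while 8·8.92 = 71.36 ≤ 78.82

Final: 9 servers


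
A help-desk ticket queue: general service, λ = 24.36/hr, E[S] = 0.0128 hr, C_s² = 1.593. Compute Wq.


ρ = λ·E[S] = 24.36·0.0128 = 0.3118
E[S²] = E[S]²(1+C_s²) = 0.0128²·(1+1.593) = 0.0004248
Wq = λ·E[S²]/(2(1−ρ)) = 24.36·0.0004248/(2·0.6882) = 0.007519 hr

Final: 0.007519 hr


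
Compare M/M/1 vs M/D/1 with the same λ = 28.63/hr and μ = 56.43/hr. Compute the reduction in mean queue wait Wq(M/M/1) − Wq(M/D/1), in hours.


ρ = 28.63/56.43 = 0.5074
Wq(M/M/1) = ρ/(μ−λ) = 0.5074/27.80 = 0.01825 hr
Wq(M/D/1) = ρ/(2(μ−λ)) = 0.009125 hr
Savings = 0.01825 − 0.009125 = 0.009125 hr

Final: 0.009125 hr


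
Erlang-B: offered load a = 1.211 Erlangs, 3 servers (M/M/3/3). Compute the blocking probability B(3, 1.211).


B(c,a) = (a^c/c!) / Σ_{k=0}^{c} a^k/k!
a^3/3! = 0.295993
Σ terms (k=0..3): 1.00000 + 1.21100 + 0.73326 + 0.29599 = 3.240253
B = 0.295993/3.240253 = 0.091349

Final: 0.091349


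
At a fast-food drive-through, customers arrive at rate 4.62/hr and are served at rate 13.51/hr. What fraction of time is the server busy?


ρ = λ/μ = 4.62/13.51 = 0.3420

Final: 0.3420


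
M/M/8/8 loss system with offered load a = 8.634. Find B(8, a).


B(c,a) = (a^c/c!) / Σ_{k=0}^{c} a^k/k!
a^8/8! = 765.906634
Σ terms (k=0..8): 1.00000 + 8.63400 + 37.27298 + 107.27163 + 231.54581 + 399.83331 + 575.36014 + 709.66563 + 765.90663 = 2836.490140
B = 765.906634/2836.490140 = 0.270019

Final: 0.270019


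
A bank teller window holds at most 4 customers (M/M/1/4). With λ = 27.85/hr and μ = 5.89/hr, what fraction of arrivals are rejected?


ρ = λ/μ = 27.85/5.89 = 4.7284
P_K = (1−ρ)ρ^K/(1−ρ^(K+1)) = (-3.7284·499.849911)/(1 − 2363.466895)
= -1863.616985/-2362.466895 = 0.788844

Final: 0.788844


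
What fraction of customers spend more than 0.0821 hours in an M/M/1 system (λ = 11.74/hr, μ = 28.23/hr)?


W ~ Exponential(μ−λ) for M/M/1.
μ − λ = 28.23 − 11.74 = 16.4900
P(W > t) = e^{−(μ−λ)t} = e^{−1.3538} = 0.258250

Final: 0.258250


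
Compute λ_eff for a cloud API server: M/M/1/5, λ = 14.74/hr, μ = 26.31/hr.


ρ = 0.5602; P_K = (1−ρ)ρ^5/(1−ρ^6) = 0.025046
λ_eff = λ(1 − P_K) = 14.74·(1 − 0.025046) = 14.74·0.974954 = 14.3708 /hr

Final: 14.3708 /hr


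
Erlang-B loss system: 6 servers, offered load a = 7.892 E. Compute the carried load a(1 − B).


B(6,7.892) = 0.383824 (Erlang-B)
Carried load = a(1 − B) = 7.892·(1 − 0.383824) = 7.892·0.616176 = 4.8629 E

Final: 4.8629 Erlangs


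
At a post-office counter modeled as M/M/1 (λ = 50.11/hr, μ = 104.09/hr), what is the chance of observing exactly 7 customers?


ρ = 50.11/104.09 = 0.4814
P_n = (1−ρ)·ρ^n = (1 − 0.4814)·0.4814^7 = 0.5186·0.005992 = 0.003108

Final: 0.003108


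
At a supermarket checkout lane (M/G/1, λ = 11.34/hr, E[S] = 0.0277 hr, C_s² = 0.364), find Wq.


ρ = λ·E[S] = 11.34·0.0277 = 0.3141
E[S²] = E[S]²(1+C_s²) = 0.0277²·(1+0.364) = 0.001047
Wq = λ·E[S²]/(2(1−ρ)) = 11.34·0.001047/(2·0.6859) = 0.008652 hr

Final: 0.008652 hr


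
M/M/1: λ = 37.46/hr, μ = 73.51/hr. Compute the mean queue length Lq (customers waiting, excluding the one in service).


ρ = 37.46/73.51 = 0.5096
Lq = ρ²/(1−ρ) = 0.2597/0.4904 = 0.5295

Final: 0.5295


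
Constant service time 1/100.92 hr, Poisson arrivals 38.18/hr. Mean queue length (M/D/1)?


ρ = 38.18/100.92 = 0.3783
M/D/1: Lq = ρ²/(2(1−ρ)) = 0.1431/(2·0.6217) = 0.11511

Final: 0.11511


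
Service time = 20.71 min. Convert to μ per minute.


μ = 1/(service time) in consistent units.
1 minute = 1 min, so μ = 1/20.71 = 0.04829 per minute

Final: 0.04829 /min


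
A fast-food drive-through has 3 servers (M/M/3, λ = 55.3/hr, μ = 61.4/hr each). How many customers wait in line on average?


a = λ/μ = 0.9007; ρ = a/3 = 0.3002
P₀ = 0.403187
Lq = P₀·a^c·ρ / (c!·(1−ρ)²) = 0.403187·0.73058·0.3002/(6·0.48970)
= 0.03010

Final: 0.03010


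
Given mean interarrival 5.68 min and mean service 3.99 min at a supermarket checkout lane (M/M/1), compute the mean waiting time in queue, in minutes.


λ = 60/5.68 = 10.5634 /hr
μ = 60/3.99 = 15.0376 /hr
ρ = λ/μ = 10.5634/15.0376 = 0.7025
Wq = ρ/(μ−λ) = 0.7025/(15.0376−10.5634) = 0.15700 hr
In minutes: 0.15700·60 = 9.420 min

Final: 9.420 min


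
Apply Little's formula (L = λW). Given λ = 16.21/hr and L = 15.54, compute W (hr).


W = L/λ = 15.54/16.21 = 0.9587 hr

Final: 0.9587 hr


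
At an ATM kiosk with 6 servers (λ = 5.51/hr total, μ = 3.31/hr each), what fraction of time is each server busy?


ρ = λ/(cμ) = 5.51/(6·3.31) = 5.51/19.86 = 0.2774

Final: 0.2774


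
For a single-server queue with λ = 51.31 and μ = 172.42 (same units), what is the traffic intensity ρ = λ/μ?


ρ = λ/μ = 51.31/172.42 = 0.2976

Final: 0.2976


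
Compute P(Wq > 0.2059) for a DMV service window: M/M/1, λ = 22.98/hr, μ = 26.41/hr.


ρ = 22.98/26.41 = 0.8701
P(Wq > t) = ρ·e^{−(μ−λ)t} = 0.8701·e^{−0.7062}
= 0.8701·0.493498 = 0.429405

Final: 0.429405


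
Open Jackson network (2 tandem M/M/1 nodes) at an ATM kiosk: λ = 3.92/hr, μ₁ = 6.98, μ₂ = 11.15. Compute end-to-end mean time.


Each node sees arrival rate λ = 3.92/hr (tandem ⇒ throughput preserved).
W₁ = 1/(μ₁−λ) = 1/(6.98−3.92) = 0.32680 hr
W₂ = 1/(μ₂−λ) = 1/(11.15−3.92) = 0.13831 hr
W_total = W₁ + W₂ = 0.32680 + 0.13831 = 0.46511 hr

Final: 0.46511 hr


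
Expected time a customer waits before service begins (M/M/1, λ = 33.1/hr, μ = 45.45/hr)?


ρ = 33.1/45.45 = 0.7283
Wq = ρ/(μ−λ) = 0.7283/(45.45 − 33.1) = 0.7283/12.35 = 0.05897 hr

Final: 0.05897 hr


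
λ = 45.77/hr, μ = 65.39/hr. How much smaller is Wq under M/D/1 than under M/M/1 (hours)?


ρ = 45.77/65.39 = 0.7000
Wq(M/M/1) = ρ/(μ−λ) = 0.7000/19.62 = 0.03568 hr
Wq(M/D/1) = ρ/(2(μ−λ)) = 0.01784 hr
Savings = 0.03568 − 0.01784 = 0.01784 hr

Final: 0.01784 hr


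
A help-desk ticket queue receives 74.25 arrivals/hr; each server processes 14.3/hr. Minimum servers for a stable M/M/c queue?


Stability requires cμ > λ ⇔ c > λ/μ.
λ/μ = 74.25/14.3 = 5.1923
Minimum integer c = ⌊5.1923⌋ + 1 = 6
Check: 6·14.3 = 85.80 > 74.25, while 5·14.3 = 71.50 ≤ 74.25

Final: 6 servers


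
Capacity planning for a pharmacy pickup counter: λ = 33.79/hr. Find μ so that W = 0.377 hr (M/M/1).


W = 1/(μ−λ) ⇒ μ − λ = 1/W = 1/0.377 = 2.6525
μ = λ + 1/W = 33.79 + 2.6525 = 36.4425 per hr

Final: 36.4425 /hr


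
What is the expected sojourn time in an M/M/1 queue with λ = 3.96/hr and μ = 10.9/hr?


W = 1/(μ−λ) = 1/(10.9 − 3.96) = 1/6.94 = 0.1441 hr

Final: 0.1441 hr


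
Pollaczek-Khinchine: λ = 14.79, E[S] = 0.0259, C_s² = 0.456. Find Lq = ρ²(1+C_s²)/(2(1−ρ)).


ρ = λ·E[S] = 14.79·0.0259 = 0.3831
Lq = ρ²(1+C_s²)/(2(1−ρ)) = 0.1467·(1+0.456)/(2·0.6169)
= 0.1467·1.4560/1.2339 = 0.17315

Final: 0.17315


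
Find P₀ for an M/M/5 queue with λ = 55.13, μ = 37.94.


a = λ/μ = 55.13/37.94 = 1.4531; ρ = a/c = 0.2906
Σ_{k=0}^{4} a^k/k! (terms k=0..4) = 1.00000 + 1.45308 + 1.05573 + 0.51135 + 0.18576 = 4.20592
Tail: a^5/(5!(1−ρ)) = 6.47818/(120·0.7094) = 0.07610
P₀ = 1/(4.20592 + 0.07610) = 1/4.28202 = 0.233534

Final: 0.233534


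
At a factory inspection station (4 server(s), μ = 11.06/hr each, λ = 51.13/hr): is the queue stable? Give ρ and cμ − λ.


Total capacity cμ = 4·11.06 = 44.24/hr
ρ = λ/(cμ) = 51.13/44.24 = 1.1557
Stable ⇔ ρ < 1: NO
Spare capacity = cμ − λ = 44.24 − 51.13 = -6.89/hr

Final: ρ = 1.1557; unstable; margin = -6.89/hr


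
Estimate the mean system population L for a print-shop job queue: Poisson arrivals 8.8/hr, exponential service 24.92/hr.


ρ = λ/μ = 8.8/24.92 = 0.3531
L = ρ/(1−ρ) = 0.3531/(1 − 0.3531) = 0.3531/0.6469 = 0.5459

Final: 0.5459


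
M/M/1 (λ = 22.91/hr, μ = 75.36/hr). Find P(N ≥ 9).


ρ = 22.91/75.36 = 0.3040
P(N ≥ n) = ρ^n = 0.3040^9 = 0.00002218

Final: 0.00002218


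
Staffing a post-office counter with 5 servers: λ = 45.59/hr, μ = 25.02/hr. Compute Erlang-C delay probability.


a = λ/μ = 1.8221; ρ = a/5 = 0.3644
P₀ = 0.160946 (from M/M/c formula)
C(c,a) = [a^c/(c!(1−ρ))]·P₀ = [20.08683/(120·0.6356)]·0.160946
= 0.26337·0.160946 = 0.042388

Final: 0.042388


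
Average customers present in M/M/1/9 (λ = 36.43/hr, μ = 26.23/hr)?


ρ = 36.43/26.23 = 1.3889
L = ρ[1 − (K+1)ρ^K + Kρ^(K+1)] / [(1−ρ)(1−ρ^(K+1))]
Numerator: 1.3889·(1 − 10·19.228612 + 9·26.705998) = 68.148771
Denominator: (-0.3889)·(-25.705998) = 9.996232
L = 68.148771/9.996232 = 6.8174

Final: 6.8174


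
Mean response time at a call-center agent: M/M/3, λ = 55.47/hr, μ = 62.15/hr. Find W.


a = 0.8925; ρ = 0.2975; P₀ = 0.406588
Lq = P₀·a^c·ρ/(c!(1−ρ)²) = 0.02904
Wq = Lq/λ = 0.02904/55.47 = 0.0005236 hr
W = Wq + 1/μ = 0.0005236 + 0.01609 = 0.01661 hr

Final: 0.01661 hr


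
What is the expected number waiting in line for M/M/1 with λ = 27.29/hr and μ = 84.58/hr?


ρ = 27.29/84.58 = 0.3227
Lq = ρ²/(1−ρ) = 0.1041/0.6773 = 0.1537

Final: 0.1537


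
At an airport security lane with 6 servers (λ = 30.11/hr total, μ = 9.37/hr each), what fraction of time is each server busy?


ρ = λ/(cμ) = 30.11/(6·9.37) = 30.11/56.22 = 0.5356

Final: 0.5356


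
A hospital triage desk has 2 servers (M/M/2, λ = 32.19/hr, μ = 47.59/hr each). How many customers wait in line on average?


a = λ/μ = 0.6764; ρ = a/2 = 0.3382
P₀ = 0.494543
Lq = P₀·a^c·ρ / (c!·(1−ρ)²) = 0.494543·0.45752·0.3382/(2·0.43798)
= 0.08736

Final: 0.08736


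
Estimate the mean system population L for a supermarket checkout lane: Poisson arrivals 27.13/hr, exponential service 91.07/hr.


ρ = λ/μ = 27.13/91.07 = 0.2979
L = ρ/(1−ρ) = 0.2979/(1 − 0.2979) = 0.2979/0.7021 = 0.4243

Final: 0.4243


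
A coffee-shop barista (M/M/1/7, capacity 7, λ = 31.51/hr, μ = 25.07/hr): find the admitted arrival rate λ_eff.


ρ = 1.2569; P_K = (1−ρ)ρ^7/(1−ρ^8) = 0.243472
λ_eff = λ(1 − P_K) = 31.51·(1 − 0.243472) = 31.51·0.756528 = 23.8382 /hr

Final: 23.8382 /hr


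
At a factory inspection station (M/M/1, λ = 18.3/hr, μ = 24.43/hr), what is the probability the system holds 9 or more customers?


ρ = 18.3/24.43 = 0.7491
P(N ≥ n) = ρ^n = 0.7491^9 = 0.074259

Final: 0.074259


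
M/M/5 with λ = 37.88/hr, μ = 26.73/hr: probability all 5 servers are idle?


a = λ/μ = 37.88/26.73 = 1.4171; ρ = a/c = 0.2834
Σ_{k=0}^{4} a^k/k! (terms k=0..4) = 1.00000 + 1.41713 + 1.00413 + 0.47433 + 0.16805 = 4.06365
Tail: a^5/(5!(1−ρ)) = 5.71551/(120·0.7166) = 0.06647
P₀ = 1/(4.06365 + 0.06647) = 1/4.13012 = 0.242124

Final: 0.242124


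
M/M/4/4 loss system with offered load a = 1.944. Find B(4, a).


B(c,a) = (a^c/c!) / Σ_{k=0}^{c} a^k/k!
a^4/4! = 0.595078
Σ terms (k=0..4): 1.00000 + 1.94400 + 1.88957 + 1.22444 + 0.59508 = 6.653086
B = 0.595078/6.653086 = 0.089444

Final: 0.089444


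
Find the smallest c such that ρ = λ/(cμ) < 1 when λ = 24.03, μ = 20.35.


Stability requires cμ > λ ⇔ c > λ/μ.
λ/μ = 24.03/20.35 = 1.1808
Minimum integer c = ⌊1.1808⌋ + 1 = 2
Check: 2·20.35 = 40.70 > 24.03, while 1·20.35 = 20.35 ≤ 24.03

Final: 2 servers


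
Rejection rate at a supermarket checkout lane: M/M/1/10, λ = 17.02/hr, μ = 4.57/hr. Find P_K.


ρ = λ/μ = 17.02/4.57 = 3.7243
P_K = (1−ρ)ρ^K/(1−ρ^(K+1)) = (-2.7243·513373.629872)/(1 − 1911951.680617)
= -1398578.050745/-1911950.680617 = 0.731493

Final: 0.731493


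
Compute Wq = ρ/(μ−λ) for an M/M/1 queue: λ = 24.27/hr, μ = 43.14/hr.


ρ = 24.27/43.14 = 0.5626
Wq = ρ/(μ−λ) = 0.5626/(43.14 − 24.27) = 0.5626/18.87 = 0.02981 hr

Final: 0.02981 hr


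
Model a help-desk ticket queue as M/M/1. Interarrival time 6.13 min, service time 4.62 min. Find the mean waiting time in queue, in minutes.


λ = 60/6.13 = 9.7879 /hr
μ = 60/4.62 = 12.9870 /hr
ρ = λ/μ = 9.7879/12.9870 = 0.7537
Wq = ρ/(μ−λ) = 0.7537/(12.9870−9.7879) = 0.23559 hr
In minutes: 0.23559·60 = 14.135 min

Final: 14.135 min


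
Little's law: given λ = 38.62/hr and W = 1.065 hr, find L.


L = λW = 38.62·1.065 = 41.1303

Final: 41.1303


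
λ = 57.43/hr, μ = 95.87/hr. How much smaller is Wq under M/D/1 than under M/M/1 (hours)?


ρ = 57.43/95.87 = 0.5990
Wq(M/M/1) = ρ/(μ−λ) = 0.5990/38.44 = 0.01558 hr
Wq(M/D/1) = ρ/(2(μ−λ)) = 0.007792 hr
Savings = 0.01558 − 0.007792 = 0.007792 hr

Final: 0.007792 hr


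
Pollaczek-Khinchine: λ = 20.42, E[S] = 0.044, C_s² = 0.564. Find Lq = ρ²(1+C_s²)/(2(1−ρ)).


ρ = λ·E[S] = 20.42·0.044 = 0.8985
Lq = ρ²(1+C_s²)/(2(1−ρ)) = 0.8073·(1+0.564)/(2·0.1015)
= 0.8073·1.5640/0.2030 = 6.21830

Final: 6.21830


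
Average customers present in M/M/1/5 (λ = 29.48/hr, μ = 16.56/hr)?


ρ = 29.48/16.56 = 1.7802
L = ρ[1 − (K+1)ρ^K + Kρ^(K+1)] / [(1−ρ)(1−ρ^(K+1))]
Numerator: 1.7802·(1 − 6·17.878692 + 5·31.827526) = 94.110770
Denominator: (-0.7802)·(-30.827526) = 24.051427
L = 94.110770/24.051427 = 3.9129

Final: 3.9129


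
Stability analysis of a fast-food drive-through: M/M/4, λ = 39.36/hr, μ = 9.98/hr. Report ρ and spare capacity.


Total capacity cμ = 4·9.98 = 39.92/hr
ρ = λ/(cμ) = 39.36/39.92 = 0.9860
Stable ⇔ ρ < 1: YES
Spare capacity = cμ − λ = 39.92 − 39.36 = 0.56/hr

Final: ρ = 0.9860; stable; margin = 0.56/hr


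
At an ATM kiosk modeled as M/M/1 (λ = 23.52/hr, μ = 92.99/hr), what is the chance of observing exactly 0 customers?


ρ = 23.52/92.99 = 0.2529
P_n = (1−ρ)·ρ^n = (1 − 0.2529)·0.2529^0 = 0.7471·1.000000 = 0.747070

Final: 0.747070


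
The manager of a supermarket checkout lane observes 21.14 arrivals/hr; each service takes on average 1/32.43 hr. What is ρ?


ρ = λ/μ = 21.14/32.43 = 0.6519

Final: 0.6519


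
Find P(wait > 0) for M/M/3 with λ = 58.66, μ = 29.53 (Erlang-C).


a = λ/μ = 1.9865; ρ = a/3 = 0.6622
P₀ = 0.113297 (from M/M/c formula)
C(c,a) = [a^c/(c!(1−ρ))]·P₀ = [7.83855/(6·0.3378)]·0.113297
= 3.86690·0.113297 = 0.438108

Final: 0.438108


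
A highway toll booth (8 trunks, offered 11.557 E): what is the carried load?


B(8,11.557) = 0.405517 (Erlang-B)
Carried load = a(1 − B) = 11.557·(1 − 0.405517) = 11.557·0.594483 = 6.8704 E

Final: 6.8704 Erlangs


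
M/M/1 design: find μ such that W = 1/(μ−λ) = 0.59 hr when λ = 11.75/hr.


W = 1/(μ−λ) ⇒ μ − λ = 1/W = 1/0.59 = 1.6949
μ = λ + 1/W = 11.75 + 1.6949 = 13.4449 per hr

Final: 13.4449 /hr


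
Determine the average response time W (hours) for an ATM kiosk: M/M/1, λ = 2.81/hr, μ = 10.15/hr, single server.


W = 1/(μ−λ) = 1/(10.15 − 2.81) = 1/7.34 = 0.1362 hr

Final: 0.1362 hr


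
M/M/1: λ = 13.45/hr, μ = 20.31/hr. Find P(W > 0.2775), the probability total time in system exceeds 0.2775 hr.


W ~ Exponential(μ−λ) for M/M/1.
μ − λ = 20.31 − 13.45 = 6.8600
P(W > t) = e^{−(μ−λ)t} = e^{−1.9037} = 0.149024

Final: 0.149024


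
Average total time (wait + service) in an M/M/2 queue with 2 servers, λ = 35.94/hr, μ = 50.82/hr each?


a = 0.7072; ρ = 0.3536; P₀ = 0.477540
Lq = P₀·a^c·ρ/(c!(1−ρ)²) = 0.10106
Wq = Lq/λ = 0.10106/35.94 = 0.002812 hr
W = Wq + 1/μ = 0.002812 + 0.01968 = 0.02249 hr

Final: 0.02249 hr


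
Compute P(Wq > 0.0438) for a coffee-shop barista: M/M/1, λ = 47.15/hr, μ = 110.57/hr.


ρ = 47.15/110.57 = 0.4264
P(Wq > t) = ρ·e^{−(μ−λ)t} = 0.4264·e^{−2.7778}
= 0.4264·0.062175 = 0.026513

Final: 0.026513


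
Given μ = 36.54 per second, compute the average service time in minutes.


Mean service time = 1/μ = 1/36.54 second = 0.02737 second
In minutes: 0.02737 × 0.0166667 = 0.0004561 min

Final: 0.0004561 min


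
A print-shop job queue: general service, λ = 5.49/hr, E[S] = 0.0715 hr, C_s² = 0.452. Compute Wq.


ρ = λ·E[S] = 5.49·0.0715 = 0.3925
E[S²] = E[S]²(1+C_s²) = 0.0715²·(1+0.452) = 0.007423
Wq = λ·E[S²]/(2(1−ρ)) = 5.49·0.007423/(2·0.6075) = 0.03354 hr

Final: 0.03354 hr


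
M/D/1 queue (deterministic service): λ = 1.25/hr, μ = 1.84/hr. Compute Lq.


ρ = 1.25/1.84 = 0.6793
M/D/1: Lq = ρ²/(2(1−ρ)) = 0.4615/(2·0.3207) = 0.71965

Final: 0.71965


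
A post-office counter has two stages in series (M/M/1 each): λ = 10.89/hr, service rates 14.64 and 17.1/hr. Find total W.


Each node sees arrival rate λ = 10.89/hr (tandem ⇒ throughput preserved).
W₁ = 1/(μ₁−λ) = 1/(14.64−10.89) = 0.26667 hr
W₂ = 1/(μ₂−λ) = 1/(17.1−10.89) = 0.16103 hr
W_total = W₁ + W₂ = 0.26667 + 0.16103 = 0.42770 hr

Final: 0.42770 hr


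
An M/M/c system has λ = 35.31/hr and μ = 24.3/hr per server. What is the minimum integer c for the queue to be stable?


Stability requires cμ > λ ⇔ c > λ/μ.
λ/μ = 35.31/24.3 = 1.4531
Minimum integer c = ⌊1.4531⌋ + 1 = 2
Check: 2·24.3 = 48.60 > 35.31, while 1·24.3 = 24.30 ≤ 35.31

Final: 2 servers


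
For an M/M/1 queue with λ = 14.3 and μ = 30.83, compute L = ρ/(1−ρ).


ρ = λ/μ = 14.3/30.83 = 0.4638
L = ρ/(1−ρ) = 0.4638/(1 − 0.4638) = 0.4638/0.5362 = 0.8651

Final: 0.8651


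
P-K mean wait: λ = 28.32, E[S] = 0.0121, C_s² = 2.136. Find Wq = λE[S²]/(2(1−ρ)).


ρ = λ·E[S] = 28.32·0.0121 = 0.3427
E[S²] = E[S]²(1+C_s²) = 0.0121²·(1+2.136) = 0.0004591
Wq = λ·E[S²]/(2(1−ρ)) = 28.32·0.0004591/(2·0.6573) = 0.009891 hr

Final: 0.009891 hr


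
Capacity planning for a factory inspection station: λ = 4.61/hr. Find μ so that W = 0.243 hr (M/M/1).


W = 1/(μ−λ) ⇒ μ − λ = 1/W = 1/0.243 = 4.1152
μ = λ + 1/W = 4.61 + 4.1152 = 8.7252 per hr

Final: 8.7252 /hr


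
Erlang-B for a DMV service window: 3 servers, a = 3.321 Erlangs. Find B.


B(c,a) = (a^c/c!) / Σ_{k=0}^{c} a^k/k!
a^3/3! = 6.104574
Σ terms (k=0..3): 1.00000 + 3.32100 + 5.51452 + 6.10457 = 15.940095
B = 6.104574/15.940095 = 0.382970

Final: 0.382970


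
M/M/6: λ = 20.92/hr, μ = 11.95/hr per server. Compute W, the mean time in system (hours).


a = 1.7506; ρ = 0.2918; P₀ = 0.173551
Lq = P₀·a^c·ρ/(c!(1−ρ)²) = 0.004036
Wq = Lq/λ = 0.004036/20.92 = 0.0001929 hr
W = Wq + 1/μ = 0.0001929 + 0.08368 = 0.08387 hr

Final: 0.08387 hr


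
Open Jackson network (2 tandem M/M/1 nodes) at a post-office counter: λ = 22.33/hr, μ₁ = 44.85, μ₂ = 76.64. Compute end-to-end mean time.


Each node sees arrival rate λ = 22.33/hr (tandem ⇒ throughput preserved).
W₁ = 1/(μ₁−λ) = 1/(44.85−22.33) = 0.04440 hr
W₂ = 1/(μ₂−λ) = 1/(76.64−22.33) = 0.01841 hr
W_total = W₁ + W₂ = 0.04440 + 0.01841 = 0.06282 hr

Final: 0.06282 hr


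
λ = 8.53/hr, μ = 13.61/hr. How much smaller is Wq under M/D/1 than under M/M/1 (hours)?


ρ = 8.53/13.61 = 0.6267
Wq(M/M/1) = ρ/(μ−λ) = 0.6267/5.08 = 0.12338 hr
Wq(M/D/1) = ρ/(2(μ−λ)) = 0.06169 hr
Savings = 0.12338 − 0.06169 = 0.06169 hr

Final: 0.06169 hr


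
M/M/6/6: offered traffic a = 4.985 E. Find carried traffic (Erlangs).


B(6,4.985) = 0.190719 (Erlang-B)
Carried load = a(1 − B) = 4.985·(1 − 0.190719) = 4.985·0.809281 = 4.0343 E

Final: 4.0343 Erlangs


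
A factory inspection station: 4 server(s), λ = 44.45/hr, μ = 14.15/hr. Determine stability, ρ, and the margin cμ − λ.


Total capacity cμ = 4·14.15 = 56.60/hr
ρ = λ/(cμ) = 44.45/56.60 = 0.7853
Stable ⇔ ρ < 1: YES
Spare capacity = cμ − λ = 56.60 − 44.45 = 12.15/hr

Final: ρ = 0.7853; stable; margin = 12.15/hr


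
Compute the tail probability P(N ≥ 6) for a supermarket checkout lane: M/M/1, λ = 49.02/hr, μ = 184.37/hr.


ρ = 49.02/184.37 = 0.2659
P(N ≥ n) = ρ^n = 0.2659^6 = 0.0003533

Final: 0.0003533


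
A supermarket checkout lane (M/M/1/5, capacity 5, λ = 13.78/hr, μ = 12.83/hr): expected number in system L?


ρ = 13.78/12.83 = 1.0740
L = ρ[1 − (K+1)ρ^K + Kρ^(K+1)] / [(1−ρ)(1−ρ^(K+1))]
Numerator: 1.0740·(1 − 6·1.429265 + 5·1.535095) = 0.107282
Denominator: (-0.07405)·(-0.535095) = 0.039621
L = 0.107282/0.039621 = 2.7077

Final: 2.7077


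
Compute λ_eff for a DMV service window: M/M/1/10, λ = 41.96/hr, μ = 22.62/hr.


ρ = 1.8550; P_K = (1−ρ)ρ^10/(1−ρ^11) = 0.461431
λ_eff = λ(1 − P_K) = 41.96·(1 − 0.461431) = 41.96·0.538569 = 22.5984 /hr

Final: 22.5984 /hr


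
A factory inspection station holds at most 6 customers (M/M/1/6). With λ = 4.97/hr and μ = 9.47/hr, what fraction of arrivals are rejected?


ρ = λ/μ = 4.97/9.47 = 0.5248
P_K = (1−ρ)ρ^K/(1−ρ^(K+1)) = (0.4752·0.020895)/(1 − 0.010966)
= 0.009929/0.989034 = 0.010039

Final: 0.010039


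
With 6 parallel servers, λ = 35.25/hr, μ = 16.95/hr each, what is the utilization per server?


ρ = λ/(cμ) = 35.25/(6·16.95) = 35.25/101.70 = 0.3466

Final: 0.3466


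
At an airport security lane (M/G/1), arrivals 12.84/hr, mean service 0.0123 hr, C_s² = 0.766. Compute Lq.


ρ = λ·E[S] = 12.84·0.0123 = 0.1579
Lq = ρ²(1+C_s²)/(2(1−ρ)) = 0.02494·(1+0.766)/(2·0.8421)
= 0.02494·1.7660/1.6841 = 0.02615

Final: 0.02615


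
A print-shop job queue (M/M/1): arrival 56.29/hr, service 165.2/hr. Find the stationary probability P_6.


ρ = 56.29/165.2 = 0.3407
P_n = (1−ρ)·ρ^n = (1 − 0.3407)·0.3407^6 = 0.6593·0.001565 = 0.001032

Final: 0.001032


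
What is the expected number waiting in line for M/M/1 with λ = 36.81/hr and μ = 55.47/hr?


ρ = 36.81/55.47 = 0.6636
Lq = ρ²/(1−ρ) = 0.4404/0.3364 = 1.3091

Final: 1.3091


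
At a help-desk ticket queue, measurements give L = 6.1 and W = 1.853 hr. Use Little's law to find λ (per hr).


λ = L/W = 6.1/1.853 = 3.2920 /hr

Final: 3.2920 /hr


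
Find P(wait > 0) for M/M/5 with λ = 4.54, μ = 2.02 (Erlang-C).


a = λ/μ = 2.2475; ρ = a/5 = 0.4495
P₀ = 0.104202 (from M/M/c formula)
C(c,a) = [a^c/(c!(1−ρ))]·P₀ = [57.34855/(120·0.5505)]·0.104202
= 0.86814·0.104202 = 0.090462

Final: 0.090462


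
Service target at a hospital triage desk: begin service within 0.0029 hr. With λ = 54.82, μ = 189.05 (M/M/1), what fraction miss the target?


ρ = 54.82/189.05 = 0.2900
P(Wq > t) = ρ·e^{−(μ−λ)t} = 0.2900·e^{−0.3893}
= 0.2900·0.677553 = 0.196474

Final: 0.196474


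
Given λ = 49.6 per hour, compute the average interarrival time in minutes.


Mean interarrival time = 1/λ = 1/49.6 hour = 0.02016 hour
In minutes: 0.02016 × 60 = 1.2097 min

Final: 1.2097 min


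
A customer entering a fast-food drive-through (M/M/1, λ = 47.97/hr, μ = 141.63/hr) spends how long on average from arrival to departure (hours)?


W = 1/(μ−λ) = 1/(141.63 − 47.97) = 1/93.66 = 0.01068 hr

Final: 0.01068 hr


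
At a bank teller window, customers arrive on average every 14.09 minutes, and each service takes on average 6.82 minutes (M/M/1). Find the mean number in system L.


λ = 60/14.09 = 4.2583 /hr
μ = 60/6.82 = 8.7977 /hr
ρ = λ/μ = 4.2583/8.7977 = 0.4840
L = ρ/(1−ρ) = 0.4840/0.5160 = 0.9381

Final: 0.9381


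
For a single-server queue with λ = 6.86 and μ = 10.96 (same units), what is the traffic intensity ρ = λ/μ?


ρ = λ/μ = 6.86/10.96 = 0.6259

Final: 0.6259


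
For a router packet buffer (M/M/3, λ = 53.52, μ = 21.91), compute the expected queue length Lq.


a = λ/μ = 2.4427; ρ = a/3 = 0.8142
P₀ = 0.051273
Lq = P₀·a^c·ρ / (c!·(1−ρ)²) = 0.051273·14.57542·0.8142/(6·0.03451)
= 2.93905

Final: 2.93905


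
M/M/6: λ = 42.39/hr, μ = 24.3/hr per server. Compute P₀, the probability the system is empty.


a = λ/μ = 42.39/24.3 = 1.7444; ρ = a/c = 0.2907
Σ_{k=0}^{5} a^k/k! (terms k=0..5) = 1.00000 + 1.74444 + 1.52154 + 0.88475 + 0.38585 + 0.13462 = 5.67120
Tail: a^6/(6!(1−ρ)) = 28.18012/(720·0.7093) = 0.05518
P₀ = 1/(5.67120 + 0.05518) = 1/5.72639 = 0.174630

Final: 0.174630


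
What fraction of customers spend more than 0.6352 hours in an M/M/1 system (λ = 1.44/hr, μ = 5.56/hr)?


W ~ Exponential(μ−λ) for M/M/1.
μ − λ = 5.56 − 1.44 = 4.1200
P(W > t) = e^{−(μ−λ)t} = e^{−2.6170} = 0.073020

Final: 0.073020


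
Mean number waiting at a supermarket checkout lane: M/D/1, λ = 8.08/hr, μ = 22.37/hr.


ρ = 8.08/22.37 = 0.3612
M/D/1: Lq = ρ²/(2(1−ρ)) = 0.1305/(2·0.6388) = 0.10212

Final: 0.10212


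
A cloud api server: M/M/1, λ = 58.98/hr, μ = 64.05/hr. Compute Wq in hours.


ρ = 58.98/64.05 = 0.9208
Wq = ρ/(μ−λ) = 0.9208/(64.05 − 58.98) = 0.9208/5.07 = 0.1816 hr

Final: 0.1816 hr


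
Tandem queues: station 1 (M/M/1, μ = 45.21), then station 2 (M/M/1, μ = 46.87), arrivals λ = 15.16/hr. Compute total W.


Each node sees arrival rate λ = 15.16/hr (tandem ⇒ throughput preserved).
W₁ = 1/(μ₁−λ) = 1/(45.21−15.16) = 0.03328 hr
W₂ = 1/(μ₂−λ) = 1/(46.87−15.16) = 0.03154 hr
W_total = W₁ + W₂ = 0.03328 + 0.03154 = 0.06481 hr

Final: 0.06481 hr


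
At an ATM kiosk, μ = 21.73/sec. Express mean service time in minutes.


Mean service time = 1/μ = 1/21.73 second = 0.04602 second
In minutes: 0.04602 × 0.0166667 = 0.0007670 min

Final: 0.0007670 min


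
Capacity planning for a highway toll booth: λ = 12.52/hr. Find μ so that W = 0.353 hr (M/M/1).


W = 1/(μ−λ) ⇒ μ − λ = 1/W = 1/0.353 = 2.8329
μ = λ + 1/W = 12.52 + 2.8329 = 15.3529 per hr

Final: 15.3529 /hr


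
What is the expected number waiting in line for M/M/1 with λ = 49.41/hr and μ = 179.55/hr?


ρ = 49.41/179.55 = 0.2752
Lq = ρ²/(1−ρ) = 0.07573/0.7248 = 0.1045

Final: 0.1045


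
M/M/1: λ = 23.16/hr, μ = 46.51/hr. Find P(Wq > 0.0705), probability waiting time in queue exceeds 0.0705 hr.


ρ = 23.16/46.51 = 0.4980
P(Wq > t) = ρ·e^{−(μ−λ)t} = 0.4980·e^{−1.6462}
= 0.4980·0.192786 = 0.095999

Final: 0.095999


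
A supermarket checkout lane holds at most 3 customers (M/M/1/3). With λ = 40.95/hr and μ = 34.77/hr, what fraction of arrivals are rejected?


ρ = λ/μ = 40.95/34.77 = 1.1777
P_K = (1−ρ)ρ^K/(1−ρ^(K+1)) = (-0.1777·1.633607)/(1 − 1.923964)
= -0.290356/-0.923964 = 0.314251

Final: 0.314251


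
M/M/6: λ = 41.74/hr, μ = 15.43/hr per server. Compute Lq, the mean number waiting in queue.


a = λ/μ = 2.7051; ρ = a/6 = 0.4509
P₀ = 0.066258
Lq = P₀·a^c·ρ / (c!·(1−ρ)²) = 0.066258·391.84933·0.4509/(720·0.30156)
= 0.05391

Final: 0.05391


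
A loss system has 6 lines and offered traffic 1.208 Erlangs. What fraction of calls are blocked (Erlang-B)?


B(c,a) = (a^c/c!) / Σ_{k=0}^{c} a^k/k!
a^6/6! = 0.004316
Σ terms (k=0..6): 1.00000 + 1.20800 + 0.72963 + 0.29380 + 0.08873 + 0.02144 + 0.004316 = 3.345910
B = 0.004316/3.345910 = 0.001290

Final: 0.001290
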